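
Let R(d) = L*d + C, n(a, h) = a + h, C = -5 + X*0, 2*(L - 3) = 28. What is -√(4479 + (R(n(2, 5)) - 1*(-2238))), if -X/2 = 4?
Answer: -3*√759 ≈ -82.650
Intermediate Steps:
X = -8 (X = -2*4 = -8)
L = 17 (L = 3 + (½)*28 = 3 + 14 = 17)
C = -5 (C = -5 - 8*0 = -5 + 0 = -5)
R(d) = -5 + 17*d (R(d) = 17*d - 5 = -5 + 17*d)
-√(4479 + (R(n(2, 5)) - 1*(-2238))) = -√(4479 + ((-5 + 17*(2 + 5)) - 1*(-2238))) = -√(4479 + ((-5 + 17*7) + 2238)) = -√(4479 + ((-5 + 119) + 2238)) = -√(4479 + (114 + 2238)) = -√(4479 + 2352) = -√6831 = -3*√759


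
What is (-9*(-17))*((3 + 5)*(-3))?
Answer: -3672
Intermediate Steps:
(-9*(-17))*((3 + 5)*(-3)) = 153*(8*(-3)) = 153*(-24) = -3672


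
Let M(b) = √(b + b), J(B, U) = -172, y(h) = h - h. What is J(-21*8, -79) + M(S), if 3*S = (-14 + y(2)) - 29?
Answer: -172 + I*√258/3 ≈ -172.0 + 5.3541*I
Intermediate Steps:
y(h) = 0
S = -43/3 (S = ((-14 + 0) - 29)/3 = (-14 - 29)/3 = (⅓)*(-43) = -43/3 ≈ -14.333)
M(b) = √2*√b (M(b) = √(2*b) = √2*√b)
J(-21*8, -79) + M(S) = -172 + √2*√(-43/3) = -172 + √2*(I*√129/3) = -172 + I*√258/3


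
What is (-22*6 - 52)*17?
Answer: -3128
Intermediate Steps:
(-22*6 - 52)*17 = (-132 - 52)*17 = -184*17 = -3128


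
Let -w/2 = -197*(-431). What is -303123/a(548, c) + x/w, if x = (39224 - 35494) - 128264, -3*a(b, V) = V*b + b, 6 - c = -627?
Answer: 98845342027/29499408824 ≈ 3.3508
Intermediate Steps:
c = 633 (c = 6 - 1*(-627) = 6 + 627 = 633)
w = -169814 (w = -(-394)*(-431) = -2*84907 = -169814)
a(b, V) = -b/3 - V*b/3 (a(b, V) = -(V*b + b)/3 = -(b + V*b)/3 = -b/3 - V*b/3)
x = -124534 (x = 3730 - 128264 = -124534)
-303123/a(548, c) + x/w = -303123*(-3/(548*(1 + 633))) - 124534/(-169814) = -303123/((-⅓*548*634)) - 124534*(-1/169814) = -303123/(-347432/3) + 62267/84907 = -303123*(-3/347432) + 62267/84907 = 909369/347432 + 62267/84907 = 98845342027/29499408824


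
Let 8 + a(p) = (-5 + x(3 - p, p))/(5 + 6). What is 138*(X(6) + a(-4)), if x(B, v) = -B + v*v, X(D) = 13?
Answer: 8142/11 ≈ 740.18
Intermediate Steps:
x(B, v) = v**2 - B (x(B, v) = -B + v**2 = v**2 - B)
a(p) = -96/11 + p/11 + p**2/11 (a(p) = -8 + (-5 + (p**2 - (3 - p)))/(5 + 6) = -8 + (-5 + (p**2 + (-3 + p)))/11 = -8 + (-5 + (-3 + p + p**2))*(1/11) = -8 + (-8 + p + p**2)*(1/11) = -8 + (-8/11 + p/11 + p**2/11) = -96/11 + p/11 + p**2/11)
138*(X(6) + a(-4)) = 138*(13 + (-96/11 + (1/11)*(-4) + (1/11)*(-4)**2)) = 138*(13 + (-96/11 - 4/11 + (1/11)*16)) = 138*(13 + (-96/11 - 4/11 + 16/11)) = 138*(13 - 84/11) = 138*(59/11) = 8142/11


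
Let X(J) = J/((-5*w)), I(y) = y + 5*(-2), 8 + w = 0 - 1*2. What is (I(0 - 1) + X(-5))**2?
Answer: 12321/100 ≈ 123.21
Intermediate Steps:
w = -10 (w = -8 + (0 - 1*2) = -8 + (0 - 2) = -8 - 2 = -10)
I(y) = -10 + y (I(y) = y - 10 = -10 + y)
X(J) = J/50 (X(J) = J/((-5*(-10))) = J/50)
(I(0 - 1) + X(-5))**2 = ((-10 + (0 - 1)) + (1/50)*(-5))**2 = ((-10 - 1) - 1/10)**2 = (-11 - 1/10)**2 = (-111/10)**2 = 12321/100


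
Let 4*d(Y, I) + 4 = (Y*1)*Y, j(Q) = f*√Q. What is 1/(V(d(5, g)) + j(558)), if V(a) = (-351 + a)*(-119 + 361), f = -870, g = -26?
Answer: -111562/8771426283 + 1160*√62/2923808761 ≈ -9.5948e-6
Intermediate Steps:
j(Q) = -870*√Q
d(Y, I) = -1 + Y²/4 (d(Y, I) = -1 + ((Y*1)*Y)/4 = -1 + (Y*Y)/4 = -1 + Y²/4)
V(a) = -84942 + 242*a (V(a) = (-351 + a)*242 = -84942 + 242*a)
1/(V(d(5, g)) + j(558)) = 1/((-84942 + 242*(-1 + (¼)*5²)) - 2610*√62) = 1/((-84942 + 242*(-1 + (¼)*25)) - 2610*√62) = 1/((-84942 + 242*(-1 + 25/4)) - 2610*√62) = 1/((-84942 + 242*(21/4)) - 2610*√62) = 1/((-84942 + 2541/2) - 2610*√62) = 1/(-167343/2 - 2610*√62)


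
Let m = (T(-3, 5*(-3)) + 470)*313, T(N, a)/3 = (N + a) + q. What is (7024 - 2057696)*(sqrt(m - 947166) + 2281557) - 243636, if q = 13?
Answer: -4678725299940 - 2050672*I*sqrt(804751) ≈ -4.6787e+12 - 1.8396e+9*I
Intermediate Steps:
T(N, a) = 39 + 3*N + 3*a (T(N, a) = 3*((N + a) + 13) = 3*(13 + N + a) = 39 + 3*N + 3*a)
m = 142415 (m = ((39 + 3*(-3) + 3*(5*(-3))) + 470)*313 = ((39 - 9 + 3*(-15)) + 470)*313 = ((39 - 9 - 45) + 470)*313 = (-15 + 470)*313 = 455*313 = 142415)
(7024 - 2057696)*(sqrt(m - 947166) + 2281557) - 243636 = (7024 - 2057696)*(sqrt(142415 - 947166) + 2281557) - 243636 = -2050672*(sqrt(-804751) + 2281557) - 243636 = -2050672*(I*sqrt(804751) + 2281557) - 243636 = -2050672*(2281557 + I*sqrt(804751)) - 243636 = (-4678725056304 - 2050672*I*sqrt(804751)) - 243636 = -4678725299940 - 2050672*I*sqrt(804751)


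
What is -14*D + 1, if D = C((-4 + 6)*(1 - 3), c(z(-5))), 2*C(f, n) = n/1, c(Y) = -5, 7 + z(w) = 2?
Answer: 36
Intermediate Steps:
z(w) = -5 (z(w) = -7 + 2 = -5)
C(f, n) = n/2 (C(f, n) = (n/1)/2 = (n*1)/2 = n/2)
D = -5/2 (D = (1/2)*(-5) = -5/2 ≈ -2.5000)
-14*D + 1 = -14*(-5/2) + 1 = 35 + 1 = 36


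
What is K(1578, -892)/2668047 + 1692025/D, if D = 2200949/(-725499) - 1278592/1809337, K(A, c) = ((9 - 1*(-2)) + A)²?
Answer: -5925917832062567265457984/13099779073650504387 ≈ -4.5237e+5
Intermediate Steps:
K(A, c) = (11 + A)² (K(A, c) = ((9 + 2) + A)² = (11 + A)²)
D = -4909875678221/1312672184163 (D = 2200949*(-1/725499) - 1278592*1/1809337 = -2200949/725499 - 1278592/1809337 = -4909875678221/1312672184163 ≈ -3.7404)
K(1578, -892)/2668047 + 1692025/D = (11 + 1578)²/2668047 + 1692025/(-4909875678221/1312672184163) = 1589²*(1/2668047) + 1692025*(-1312672184163/4909875678221) = 2524921*(1/2668047) - 2221074152408400075/4909875678221 = 2524921/2668047 - 2221074152408400075/4909875678221 = -5925917832062567265457984/13099779073650504387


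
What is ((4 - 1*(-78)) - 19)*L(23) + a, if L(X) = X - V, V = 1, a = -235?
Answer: 1151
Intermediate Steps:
L(X) = -1 + X (L(X) = X - 1*1 = X - 1 = -1 + X)
((4 - 1*(-78)) - 19)*L(23) + a = ((4 - 1*(-78)) - 19)*(-1 + 23) - 235 = ((4 + 78) - 19)*22 - 235 = (82 - 19)*22 - 235 = 63*22 - 235 = 1386 - 235 = 1151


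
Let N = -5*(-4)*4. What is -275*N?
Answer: -22000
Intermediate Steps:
N = 80 (N = 20*4 = 80)
-275*N = -275*80 = -22000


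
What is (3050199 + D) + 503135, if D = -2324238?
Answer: 1229096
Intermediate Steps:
(3050199 + D) + 503135 = (3050199 - 2324238) + 503135 = 725961 + 503135 = 1229096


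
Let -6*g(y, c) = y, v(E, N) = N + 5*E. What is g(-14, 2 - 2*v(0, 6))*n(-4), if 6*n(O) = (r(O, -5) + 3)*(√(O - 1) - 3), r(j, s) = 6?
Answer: -21/2 + 7*I*√5/2 ≈ -10.5 + 7.8262*I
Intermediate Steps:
g(y, c) = -y/6
n(O) = -9/2 + 3*√(-1 + O)/2 (n(O) = ((6 + 3)*(√(O - 1) - 3))/6 = (9*(√(-1 + O) - 3))/6 = (9*(-3 + √(-1 + O)))/6 = (-27 + 9*√(-1 + O))/6 = -9/2 + 3*√(-1 + O)/2)
g(-14, 2 - 2*v(0, 6))*n(-4) = (-⅙*(-14))*(-9/2 + 3*√(-1 - 4)/2) = 7*(-9/2 + 3*√(-5)/2)/3 = 7*(-9/2 + 3*(I*√5)/2)/3 = 7*(-9/2 + 3*I*√5/2)/3 = -21/2 + 7*I*√5/2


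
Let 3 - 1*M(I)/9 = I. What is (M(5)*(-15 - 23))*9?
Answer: 6156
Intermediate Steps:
M(I) = 27 - 9*I
(M(5)*(-15 - 23))*9 = ((27 - 9*5)*(-15 - 23))*9 = ((27 - 45)*(-38))*9 = -18*(-38)*9 = 684*9 = 6156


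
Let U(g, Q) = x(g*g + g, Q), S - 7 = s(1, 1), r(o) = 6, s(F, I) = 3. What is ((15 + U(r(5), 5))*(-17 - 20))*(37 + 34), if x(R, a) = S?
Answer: -65675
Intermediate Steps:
S = 10 (S = 7 + 3 = 10)
x(R, a) = 10
U(g, Q) = 10
((15 + U(r(5), 5))*(-17 - 20))*(37 + 34) = ((15 + 10)*(-17 - 20))*(37 + 34) = (25*(-37))*71 = -925*71 = -65675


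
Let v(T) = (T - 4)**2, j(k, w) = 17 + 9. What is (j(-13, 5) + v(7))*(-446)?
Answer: -15610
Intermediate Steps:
j(k, w) = 26
v(T) = (-4 + T)**2
(j(-13, 5) + v(7))*(-446) = (26 + (-4 + 7)**2)*(-446) = (26 + 3**2)*(-446) = (26 + 9)*(-446) = 35*(-446) = -15610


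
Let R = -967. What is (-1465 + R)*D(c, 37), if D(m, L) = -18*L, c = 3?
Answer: 1619712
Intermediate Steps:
(-1465 + R)*D(c, 37) = (-1465 - 967)*(-18*37) = -2432*(-666) = 1619712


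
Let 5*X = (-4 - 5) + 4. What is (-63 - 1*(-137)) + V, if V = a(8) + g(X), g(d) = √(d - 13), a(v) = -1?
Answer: 73 + I*√14 ≈ 73.0 + 3.7417*I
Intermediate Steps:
X = -1 (X = ((-4 - 5) + 4)/5 = (-9 + 4)/5 = (⅕)*(-5) = -1)
g(d) = √(-13 + d)
V = -1 + I*√14 (V = -1 + √(-13 - 1) = -1 + √(-14) = -1 + I*√14 ≈ -1.0 + 3.7417*I)
(-63 - 1*(-137)) + V = (-63 - 1*(-137)) + (-1 + I*√14) = (-63 + 137) + (-1 + I*√14) = 74 + (-1 + I*√14) = 73 + I*√14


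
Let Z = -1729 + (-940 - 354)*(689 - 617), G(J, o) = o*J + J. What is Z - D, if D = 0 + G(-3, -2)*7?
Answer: -94918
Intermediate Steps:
G(J, o) = J + J*o (G(J, o) = J*o + J = J + J*o)
Z = -94897 (Z = -1729 - 1294*72 = -1729 - 93168 = -94897)
D = 21 (D = 0 - 3*(1 - 2)*7 = 0 - 3*(-1)*7 = 0 + 3*7 = 0 + 21 = 21)
Z - D = -94897 - 1*21 = -94897 - 21 = -94918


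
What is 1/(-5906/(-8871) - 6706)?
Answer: -8871/59483020 ≈ -0.00014914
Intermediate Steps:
1/(-5906/(-8871) - 6706) = 1/(-5906*(-1/8871) - 6706) = 1/(5906/8871 - 6706) = 1/(-59483020/8871) = -8871/59483020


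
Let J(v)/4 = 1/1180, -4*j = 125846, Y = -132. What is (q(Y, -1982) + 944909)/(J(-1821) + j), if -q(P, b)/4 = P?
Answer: -8325490/277049 ≈ -30.051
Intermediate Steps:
q(P, b) = -4*P
j = -62923/2 (j = -¼*125846 = -62923/2 ≈ -31462.)
J(v) = 1/295 (J(v) = 4/1180 = 4*(1/1180) = 1/295)
(q(Y, -1982) + 944909)/(J(-1821) + j) = (-4*(-132) + 944909)/(1/295 - 62923/2) = (528 + 944909)/(-18562283/590) = 945437*(-590/18562283) = -8325490/277049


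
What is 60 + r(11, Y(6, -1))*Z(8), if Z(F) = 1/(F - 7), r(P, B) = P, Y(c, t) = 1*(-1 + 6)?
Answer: 71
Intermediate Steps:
Y(c, t) = 5 (Y(c, t) = 1*5 = 5)
Z(F) = 1/(-7 + F)
60 + r(11, Y(6, -1))*Z(8) = 60 + 11/(-7 + 8) = 60 + 11/1 = 60 + 11*1 = 60 + 11 = 71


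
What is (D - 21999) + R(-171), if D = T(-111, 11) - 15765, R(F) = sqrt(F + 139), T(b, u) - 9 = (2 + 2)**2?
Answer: -37739 + 4*I*sqrt(2) ≈ -37739.0 + 5.6569*I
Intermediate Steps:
T(b, u) = 25 (T(b, u) = 9 + (2 + 2)**2 = 9 + 4**2 = 9 + 16 = 25)
R(F) = sqrt(139 + F)
D = -15740 (D = 25 - 15765 = -15740)
(D - 21999) + R(-171) = (-15740 - 21999) + sqrt(139 - 171) = -37739 + sqrt(-32) = -37739 + 4*I*sqrt(2)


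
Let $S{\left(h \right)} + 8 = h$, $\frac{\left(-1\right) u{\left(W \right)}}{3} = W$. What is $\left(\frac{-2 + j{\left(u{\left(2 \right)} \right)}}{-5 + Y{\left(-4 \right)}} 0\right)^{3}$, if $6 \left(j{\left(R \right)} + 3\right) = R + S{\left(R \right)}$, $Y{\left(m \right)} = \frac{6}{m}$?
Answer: $0$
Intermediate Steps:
$u{\left(W \right)} = - 3 W$
$S{\left(h \right)} = -8 + h$
$j{\left(R \right)} = - \frac{13}{3} + \frac{R}{3}$ ($j{\left(R \right)} = -3 + \frac{R + \left(-8 + R\right)}{6} = -3 + \frac{-8 + 2 R}{6} = -3 + \left(- \frac{4}{3} + \frac{R}{3}\right) = - \frac{13}{3} + \frac{R}{3}$)
$\left(\frac{-2 + j{\left(u{\left(2 \right)} \right)}}{-5 + Y{\left(-4 \right)}} 0\right)^{3} = \left(\frac{-2 - \left(\frac{13}{3} - \frac{\left(-3\right) 2}{3}\right)}{-5 + \frac{6}{-4}} \cdot 0\right)^{3} = \left(\frac{-2 + \left(- \frac{13}{3} + \frac{1}{3} \left(-6\right)\right)}{-5 + 6 \left(- \frac{1}{4}\right)} 0\right)^{3} = \left(\frac{-2 - \frac{19}{3}}{-5 - \frac{3}{2}} \cdot 0\right)^{3} = \left(\frac{-2 - \frac{19}{3}}{- \frac{13}{2}} \cdot 0\right)^{3} = \left(\left(- \frac{25}{3}\right) \left(- \frac{2}{13}\right) 0\right)^{3} = \left(\frac{50}{39} \cdot 0\right)^{3} = 0^{3} = 0$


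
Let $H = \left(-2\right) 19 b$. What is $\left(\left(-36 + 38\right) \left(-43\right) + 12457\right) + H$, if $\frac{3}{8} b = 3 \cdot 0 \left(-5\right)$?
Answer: $12371$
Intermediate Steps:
$b = 0$ ($b = \frac{8 \cdot 3 \cdot 0 \left(-5\right)}{3} = \frac{8 \cdot 0 \left(-5\right)}{3} = \frac{8}{3} \cdot 0 = 0$)
$H = 0$ ($H = \left(-2\right) 19 \cdot 0 = \left(-38\right) 0 = 0$)
$\left(\left(-36 + 38\right) \left(-43\right) + 12457\right) + H = \left(\left(-36 + 38\right) \left(-43\right) + 12457\right) + 0 = \left(2 \left(-43\right) + 12457\right) + 0 = \left(-86 + 12457\right) + 0 = 12371 + 0 = 12371$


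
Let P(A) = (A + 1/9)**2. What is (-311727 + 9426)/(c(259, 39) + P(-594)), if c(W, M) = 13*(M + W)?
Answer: -24486381/28882819 ≈ -0.84778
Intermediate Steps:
P(A) = (1/9 + A)**2 (P(A) = (A + 1/9)**2 = (1/9 + A)**2)
c(W, M) = 13*M + 13*W
(-311727 + 9426)/(c(259, 39) + P(-594)) = (-311727 + 9426)/((13*39 + 13*259) + (1 + 9*(-594))**2/81) = -302301/((507 + 3367) + (1 - 5346)**2/81) = -302301/(3874 + (1/81)*(-5345)**2) = -302301/(3874 + (1/81)*28569025) = -302301/(3874 + 28569025/81) = -302301/28882819/81 = -302301*81/28882819 = -24486381/28882819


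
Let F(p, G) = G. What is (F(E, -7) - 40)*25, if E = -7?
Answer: -1175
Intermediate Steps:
(F(E, -7) - 40)*25 = (-7 - 40)*25 = -47*25 = -1175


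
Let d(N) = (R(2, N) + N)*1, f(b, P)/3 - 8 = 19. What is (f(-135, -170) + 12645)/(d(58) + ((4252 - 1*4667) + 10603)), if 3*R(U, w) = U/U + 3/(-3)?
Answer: 6363/5123 ≈ 1.2420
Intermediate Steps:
f(b, P) = 81 (f(b, P) = 24 + 3*19 = 24 + 57 = 81)
R(U, w) = 0 (R(U, w) = (U/U + 3/(-3))/3 = (1 + 3*(-1/3))/3 = (1 - 1)/3 = (1/3)*0 = 0)
d(N) = N (d(N) = (0 + N)*1 = N*1 = N)
(f(-135, -170) + 12645)/(d(58) + ((4252 - 1*4667) + 10603)) = (81 + 12645)/(58 + ((4252 - 1*4667) + 10603)) = 12726/(58 + ((4252 - 4667) + 10603)) = 12726/(58 + (-415 + 10603)) = 12726/(58 + 10188) = 12726/10246 = 12726*(1/10246) = 6363/5123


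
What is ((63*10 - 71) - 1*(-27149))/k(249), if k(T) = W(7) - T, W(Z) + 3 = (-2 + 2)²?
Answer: -2309/21 ≈ -109.95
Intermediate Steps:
W(Z) = -3 (W(Z) = -3 + (-2 + 2)² = -3 + 0² = -3 + 0 = -3)
k(T) = -3 - T
((63*10 - 71) - 1*(-27149))/k(249) = ((63*10 - 71) - 1*(-27149))/(-3 - 1*249) = ((630 - 71) + 27149)/(-3 - 249) = (559 + 27149)/(-252) = 27708*(-1/252) = -2309/21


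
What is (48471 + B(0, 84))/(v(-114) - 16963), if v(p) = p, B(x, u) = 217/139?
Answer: -6737686/2373703 ≈ -2.8385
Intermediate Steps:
B(x, u) = 217/139 (B(x, u) = 217*(1/139) = 217/139)
(48471 + B(0, 84))/(v(-114) - 16963) = (48471 + 217/139)/(-114 - 16963) = (6737686/139)/(-17077) = (6737686/139)*(-1/17077) = -6737686/2373703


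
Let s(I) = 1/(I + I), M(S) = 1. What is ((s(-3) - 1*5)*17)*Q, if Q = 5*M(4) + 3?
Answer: -2108/3 ≈ -702.67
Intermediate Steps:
s(I) = 1/(2*I)
Q = 8 (Q = 5*1 + 3 = 5 + 3 = 8)
((s(-3) - 1*5)*17)*Q = (((½)/(-3) - 1*5)*17)*8 = (((½)*(-⅓) - 5)*17)*8 = ((-⅙ - 5)*17)*8 = -31/6*17*8 = -527/6*8 = -2108/3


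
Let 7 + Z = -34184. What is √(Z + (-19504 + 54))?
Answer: I*√53641 ≈ 231.61*I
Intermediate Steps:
Z = -34191 (Z = -7 - 34184 = -34191)
√(Z + (-19504 + 54)) = √(-34191 + (-19504 + 54)) = √(-34191 - 19450) = √(-53641) = I*√53641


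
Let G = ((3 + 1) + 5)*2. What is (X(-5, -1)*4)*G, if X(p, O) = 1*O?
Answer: -72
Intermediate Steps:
X(p, O) = O
G = 18 (G = (4 + 5)*2 = 9*2 = 18)
(X(-5, -1)*4)*G = -1*4*18 = -4*18 = -72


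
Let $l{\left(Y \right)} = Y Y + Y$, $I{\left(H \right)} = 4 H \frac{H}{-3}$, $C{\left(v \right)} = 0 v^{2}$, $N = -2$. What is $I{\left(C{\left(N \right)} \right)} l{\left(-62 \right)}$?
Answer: $0$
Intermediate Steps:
$C{\left(v \right)} = 0$
$I{\left(H \right)} = - \frac{4 H^{2}}{3}$ ($I{\left(H \right)} = 4 H H \left(- \frac{1}{3}\right) = 4 H \left(- \frac{H}{3}\right) = - \frac{4 H^{2}}{3}$)
$l{\left(Y \right)} = Y + Y^{2}$ ($l{\left(Y \right)} = Y^{2} + Y = Y + Y^{2}$)
$I{\left(C{\left(N \right)} \right)} l{\left(-62 \right)} = - \frac{4 \cdot 0^{2}}{3} \left(- 62 \left(1 - 62\right)\right) = \left(- \frac{4}{3}\right) 0 \left(\left(-62\right) \left(-61\right)\right) = 0 \cdot 3782 = 0$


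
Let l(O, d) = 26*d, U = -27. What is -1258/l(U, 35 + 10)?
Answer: -629/585 ≈ -1.0752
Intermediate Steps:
-1258/l(U, 35 + 10) = -1258*1/(26*(35 + 10)) = -1258/(26*45) = -1258/1170 = -1258*1/1170 = -629/585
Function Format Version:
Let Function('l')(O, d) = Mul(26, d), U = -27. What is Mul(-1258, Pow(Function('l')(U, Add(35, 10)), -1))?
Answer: Rational(-629, 585) ≈ -1.0752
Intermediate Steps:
Mul(-1258, Pow(Function('l')(U, Add(35, 10)), -1)) = Mul(-1258, Pow(Mul(26, Add(35, 10)), -1)) = Mul(-1258, Pow(Mul(26, 45), -1)) = Mul(-1258, Pow(1170, -1)) = Mul(-1258, Rational(1, 1170)) = Rational(-629, 585)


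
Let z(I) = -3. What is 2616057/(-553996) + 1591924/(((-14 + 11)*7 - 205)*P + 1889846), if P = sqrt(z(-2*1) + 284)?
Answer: -239892649161655823/61831208794976080 + 44971853*sqrt(281)/446437943920 ≈ -3.8781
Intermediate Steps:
P = sqrt(281) (P = sqrt(-3 + 284) = sqrt(281) ≈ 16.763)
2616057/(-553996) + 1591924/(((-14 + 11)*7 - 205)*P + 1889846) = 2616057/(-553996) + 1591924/(((-14 + 11)*7 - 205)*sqrt(281) + 1889846) = 2616057*(-1/553996) + 1591924/((-3*7 - 205)*sqrt(281) + 1889846) = -2616057/553996 + 1591924/((-21 - 205)*sqrt(281) + 1889846) = -2616057/553996 + 1591924/(-226*sqrt(281) + 1889846) = -2616057/553996 + 1591924/(1889846 - 226*sqrt(281))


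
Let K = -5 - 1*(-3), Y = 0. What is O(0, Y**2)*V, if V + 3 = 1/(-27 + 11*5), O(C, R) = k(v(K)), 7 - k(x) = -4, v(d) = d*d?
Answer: -913/28 ≈ -32.607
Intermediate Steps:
K = -2 (K = -5 + 3 = -2)
v(d) = d**2
k(x) = 11 (k(x) = 7 - 1*(-4) = 7 + 4 = 11)
O(C, R) = 11
V = -83/28 (V = -3 + 1/(-27 + 11*5) = -3 + 1/(-27 + 55) = -3 + 1/28 = -83/28 ≈ -2.9643)
O(0, Y**2)*V = 11*(-83/28) = -913/28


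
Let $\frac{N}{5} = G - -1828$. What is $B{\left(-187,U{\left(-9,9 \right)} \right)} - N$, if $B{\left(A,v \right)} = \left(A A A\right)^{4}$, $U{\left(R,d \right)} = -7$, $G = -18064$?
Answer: $1828518162230556187140874861$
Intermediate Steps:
$B{\left(A,v \right)} = A^{12}$ ($B{\left(A,v \right)} = \left(A^{2} A\right)^{4} = \left(A^{3}\right)^{4} = A^{12}$)
$N = -81180$ ($N = 5 \left(-18064 - -1828\right) = 5 \left(-18064 + 1828\right) = 5 \left(-16236\right) = -81180$)
$B{\left(-187,U{\left(-9,9 \right)} \right)} - N = \left(-187\right)^{12} - -81180 = 1828518162230556187140793681 + 81180 = 1828518162230556187140874861$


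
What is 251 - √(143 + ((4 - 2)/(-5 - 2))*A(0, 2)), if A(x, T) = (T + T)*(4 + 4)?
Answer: 251 - √6559/7 ≈ 239.43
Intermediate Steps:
A(x, T) = 16*T (A(x, T) = (2*T)*8 = 16*T)
251 - √(143 + ((4 - 2)/(-5 - 2))*A(0, 2)) = 251 - √(143 + ((4 - 2)/(-5 - 2))*(16*2)) = 251 - √(143 + (2/(-7))*32) = 251 - √(143 + (2*(-⅐))*32) = 251 - √(143 - 2/7*32) = 251 - √(143 - 64/7) = 251 - √(937/7) = 251 - √6559/7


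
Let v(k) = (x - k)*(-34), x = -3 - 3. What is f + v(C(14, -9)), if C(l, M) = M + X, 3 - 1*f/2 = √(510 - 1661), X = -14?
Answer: -572 - 2*I*√1151 ≈ -572.0 - 67.853*I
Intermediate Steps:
x = -6
f = 6 - 2*I*√1151 (f = 6 - 2*√(510 - 1661) = 6 - 2*I*√1151 ≈ 6.0 - 67.853*I)
C(l, M) = -14 + M (C(l, M) = M - 14 = -14 + M)
v(k) = 204 + 34*k (v(k) = (-6 - k)*(-34) = 204 + 34*k)
f + v(C(14, -9)) = (6 - 2*I*√1151) + (204 + 34*(-14 - 9)) = (6 - 2*I*√1151) + (204 + 34*(-23)) = (6 - 2*I*√1151) + (204 - 782) = (6 - 2*I*√1151) - 578 = -572 - 2*I*√1151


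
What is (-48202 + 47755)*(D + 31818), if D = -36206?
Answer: 1961436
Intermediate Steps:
(-48202 + 47755)*(D + 31818) = (-48202 + 47755)*(-36206 + 31818) = -447*(-4388) = 1961436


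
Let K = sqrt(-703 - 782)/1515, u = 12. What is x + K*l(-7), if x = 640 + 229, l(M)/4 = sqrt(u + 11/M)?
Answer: 869 + 4*I*sqrt(84315)/3535 ≈ 869.0 + 0.32857*I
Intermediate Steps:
l(M) = 4*sqrt(12 + 11/M)
x = 869
K = I*sqrt(165)/505 (K = sqrt(-1485)*(1/1515) = (3*I*sqrt(165))*(1/1515) = I*sqrt(165)/505 ≈ 0.025436*I)
x + K*l(-7) = 869 + (I*sqrt(165)/505)*(4*sqrt(12 + 11/(-7))) = 869 + (I*sqrt(165)/505)*(4*sqrt(12 + 11*(-1/7))) = 869 + (I*sqrt(165)/505)*(4*sqrt(12 - 11/7)) = 869 + (I*sqrt(165)/505)*(4*sqrt(73/7)) = 869 + (I*sqrt(165)/505)*(4*(sqrt(511)/7)) = 869 + (I*sqrt(165)/505)*(4*sqrt(511)/7) = 869 + 4*I*sqrt(84315)/3535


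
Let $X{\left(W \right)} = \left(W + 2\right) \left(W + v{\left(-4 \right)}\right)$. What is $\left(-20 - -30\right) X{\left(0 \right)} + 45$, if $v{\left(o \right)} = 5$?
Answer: $145$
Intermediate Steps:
$X{\left(W \right)} = \left(2 + W\right) \left(5 + W\right)$ ($X{\left(W \right)} = \left(W + 2\right) \left(W + 5\right) = \left(2 + W\right) \left(5 + W\right)$)
$\left(-20 - -30\right) X{\left(0 \right)} + 45 = \left(-20 - -30\right) \left(10 + 0^{2} + 7 \cdot 0\right) + 45 = \left(-20 + 30\right) \left(10 + 0 + 0\right) + 45 = 10 \cdot 10 + 45 = 100 + 45 = 145$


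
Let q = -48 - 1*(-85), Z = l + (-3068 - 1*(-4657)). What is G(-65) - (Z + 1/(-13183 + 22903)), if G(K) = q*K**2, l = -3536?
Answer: 1538403839/9720 ≈ 1.5827e+5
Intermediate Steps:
Z = -1947 (Z = -3536 + (-3068 - 1*(-4657)) = -3536 + (-3068 + 4657) = -3536 + 1589 = -1947)
q = 37 (q = -48 + 85 = 37)
G(K) = 37*K**2
G(-65) - (Z + 1/(-13183 + 22903)) = 37*(-65)**2 - (-1947 + 1/(-13183 + 22903)) = 37*4225 - (-1947 + 1/9720) = 156325 - (-1947 + 1/9720) = 156325 - 1*(-18924839/9720) = 156325 + 18924839/9720 = 1538403839/9720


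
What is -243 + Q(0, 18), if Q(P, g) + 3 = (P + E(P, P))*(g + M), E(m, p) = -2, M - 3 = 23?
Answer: -334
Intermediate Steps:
M = 26 (M = 3 + 23 = 26)
Q(P, g) = -3 + (-2 + P)*(26 + g) (Q(P, g) = -3 + (P - 2)*(g + 26) = -3 + (-2 + P)*(26 + g))
-243 + Q(0, 18) = -243 + (-55 - 2*18 + 26*0 + 0*18) = -243 + (-55 - 36 + 0 + 0) = -243 - 91 = -334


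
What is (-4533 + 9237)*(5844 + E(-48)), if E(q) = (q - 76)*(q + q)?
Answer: 83486592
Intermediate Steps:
E(q) = 2*q*(-76 + q) (E(q) = (-76 + q)*(2*q) = 2*q*(-76 + q))
(-4533 + 9237)*(5844 + E(-48)) = (-4533 + 9237)*(5844 + 2*(-48)*(-76 - 48)) = 4704*(5844 + 2*(-48)*(-124)) = 4704*(5844 + 11904) = 4704*17748 = 83486592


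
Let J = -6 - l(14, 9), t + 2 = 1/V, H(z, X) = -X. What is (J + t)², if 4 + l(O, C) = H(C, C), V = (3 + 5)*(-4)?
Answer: 25281/1024 ≈ 24.688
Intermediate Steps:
V = -32 (V = 8*(-4) = -32)
l(O, C) = -4 - C
t = -65/32 (t = -2 + 1/(-32) = -2 - 1/32 = -65/32 ≈ -2.0313)
J = 7 (J = -6 - (-4 - 1*9) = -6 - (-4 - 9) = -6 - 1*(-13) = -6 + 13 = 7)
(J + t)² = (7 - 65/32)² = (159/32)² = 25281/1024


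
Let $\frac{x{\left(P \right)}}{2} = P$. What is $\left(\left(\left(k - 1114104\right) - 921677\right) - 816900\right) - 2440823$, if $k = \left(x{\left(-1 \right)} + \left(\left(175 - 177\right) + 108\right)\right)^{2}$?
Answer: $-5282688$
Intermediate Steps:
$x{\left(P \right)} = 2 P$
$k = 10816$ ($k = \left(2 \left(-1\right) + \left(\left(175 - 177\right) + 108\right)\right)^{2} = \left(-2 + \left(-2 + 108\right)\right)^{2} = \left(-2 + 106\right)^{2} = 104^{2} = 10816$)
$\left(\left(\left(k - 1114104\right) - 921677\right) - 816900\right) - 2440823 = \left(\left(\left(10816 - 1114104\right) - 921677\right) - 816900\right) - 2440823 = \left(\left(-1103288 - 921677\right) - 816900\right) - 2440823 = \left(-2024965 - 816900\right) - 2440823 = -2841865 - 2440823 = -5282688$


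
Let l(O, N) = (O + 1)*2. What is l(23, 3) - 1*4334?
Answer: -4286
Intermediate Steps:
l(O, N) = 2 + 2*O (l(O, N) = (1 + O)*2 = 2 + 2*O)
l(23, 3) - 1*4334 = (2 + 2*23) - 1*4334 = (2 + 46) - 4334 = 48 - 4334 = -4286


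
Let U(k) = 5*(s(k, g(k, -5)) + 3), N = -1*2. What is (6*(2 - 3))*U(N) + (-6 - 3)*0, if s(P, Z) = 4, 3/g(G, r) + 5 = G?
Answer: -210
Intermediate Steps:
g(G, r) = 3/(-5 + G)
N = -2
U(k) = 35 (U(k) = 5*(4 + 3) = 5*7 = 35)
(6*(2 - 3))*U(N) + (-6 - 3)*0 = (6*(2 - 3))*35 + (-6 - 3)*0 = (6*(-1))*35 - 9*0 = -6*35 + 0 = -210 + 0 = -210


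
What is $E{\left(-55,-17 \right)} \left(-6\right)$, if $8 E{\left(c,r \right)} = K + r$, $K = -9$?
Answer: $\frac{39}{2} \approx 19.5$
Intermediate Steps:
$E{\left(c,r \right)} = - \frac{9}{8} + \frac{r}{8}$ ($E{\left(c,r \right)} = \frac{-9 + r}{8} = - \frac{9}{8} + \frac{r}{8}$)
$E{\left(-55,-17 \right)} \left(-6\right) = \left(- \frac{9}{8} + \frac{1}{8} \left(-17\right)\right) \left(-6\right) = \left(- \frac{9}{8} - \frac{17}{8}\right) \left(-6\right) = \left(- \frac{13}{4}\right) \left(-6\right) = \frac{39}{2}$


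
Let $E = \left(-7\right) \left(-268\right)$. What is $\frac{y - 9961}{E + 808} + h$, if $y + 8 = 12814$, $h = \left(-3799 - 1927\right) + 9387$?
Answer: $\frac{9828969}{2684} \approx 3662.1$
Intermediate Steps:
$h = 3661$ ($h = -5726 + 9387 = 3661$)
$E = 1876$
$y = 12806$ ($y = -8 + 12814 = 12806$)
$\frac{y - 9961}{E + 808} + h = \frac{12806 - 9961}{1876 + 808} + 3661 = \frac{2845}{2684} + 3661 = \frac{9828969}{2684}$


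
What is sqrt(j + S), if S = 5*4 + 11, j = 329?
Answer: 6*sqrt(10) ≈ 18.974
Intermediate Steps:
S = 31 (S = 20 + 11 = 31)
sqrt(j + S) = sqrt(329 + 31) = sqrt(360) = 6*sqrt(10)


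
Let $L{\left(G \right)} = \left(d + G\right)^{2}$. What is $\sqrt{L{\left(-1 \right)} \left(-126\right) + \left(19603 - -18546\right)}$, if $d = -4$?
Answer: $\sqrt{34999} \approx 187.08$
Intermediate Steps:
$L{\left(G \right)} = \left(-4 + G\right)^{2}$
$\sqrt{L{\left(-1 \right)} \left(-126\right) + \left(19603 - -18546\right)} = \sqrt{\left(-4 - 1\right)^{2} \left(-126\right) + \left(19603 - -18546\right)} = \sqrt{\left(-5\right)^{2} \left(-126\right) + \left(19603 + 18546\right)} = \sqrt{25 \left(-126\right) + 38149} = \sqrt{-3150 + 38149} = \sqrt{34999}$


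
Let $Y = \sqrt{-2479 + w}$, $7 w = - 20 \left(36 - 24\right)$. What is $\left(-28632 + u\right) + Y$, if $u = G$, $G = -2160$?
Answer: $-30792 + \frac{i \sqrt{123151}}{7} \approx -30792.0 + 50.133 i$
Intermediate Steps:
$w = - \frac{240}{7}$ ($w = \frac{\left(-20\right) \left(36 - 24\right)}{7} = \frac{\left(-20\right) 12}{7} = \frac{1}{7} \left(-240\right) = - \frac{240}{7} \approx -34.286$)
$Y = \frac{i \sqrt{123151}}{7}$ ($Y = \sqrt{-2479 - \frac{240}{7}} = \sqrt{- \frac{17593}{7}} = \frac{i \sqrt{123151}}{7} \approx 50.133 i$)
$u = -2160$
$\left(-28632 + u\right) + Y = \left(-28632 - 2160\right) + \frac{i \sqrt{123151}}{7} = -30792 + \frac{i \sqrt{123151}}{7}$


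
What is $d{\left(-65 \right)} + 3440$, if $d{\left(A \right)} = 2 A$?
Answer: $3310$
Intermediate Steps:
$d{\left(-65 \right)} + 3440 = 2 \left(-65\right) + 3440 = -130 + 3440 = 3310$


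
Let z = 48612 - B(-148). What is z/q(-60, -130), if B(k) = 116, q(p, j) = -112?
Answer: -433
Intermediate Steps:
z = 48496 (z = 48612 - 1*116 = 48612 - 116 = 48496)
z/q(-60, -130) = 48496/(-112) = 48496*(-1/112) = -433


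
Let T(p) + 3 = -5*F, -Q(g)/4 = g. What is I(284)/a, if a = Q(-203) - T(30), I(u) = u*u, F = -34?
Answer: 80656/645 ≈ 125.05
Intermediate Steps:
Q(g) = -4*g
T(p) = 167 (T(p) = -3 - 5*(-34) = -3 + 170 = 167)
I(u) = u²
a = 645 (a = -4*(-203) - 1*167 = 812 - 167 = 645)
I(284)/a = 284²/645 = 80656*(1/645) = 80656/645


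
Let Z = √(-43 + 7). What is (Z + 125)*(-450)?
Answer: -56250 - 2700*I ≈ -56250.0 - 2700.0*I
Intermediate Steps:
Z = 6*I (Z = √(-36) = 6*I ≈ 6.0*I)
(Z + 125)*(-450) = (6*I + 125)*(-450) = (125 + 6*I)*(-450) = -56250 - 2700*I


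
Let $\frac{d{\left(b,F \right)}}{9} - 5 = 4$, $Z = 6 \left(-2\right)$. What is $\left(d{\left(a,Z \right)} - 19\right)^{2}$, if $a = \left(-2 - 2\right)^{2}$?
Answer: $3844$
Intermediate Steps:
$a = 16$ ($a = \left(-4\right)^{2} = 16$)
$Z = -12$
$d{\left(b,F \right)} = 81$ ($d{\left(b,F \right)} = 45 + 9 \cdot 4 = 45 + 36 = 81$)
$\left(d{\left(a,Z \right)} - 19\right)^{2} = \left(81 - 19\right)^{2} = 62^{2} = 3844$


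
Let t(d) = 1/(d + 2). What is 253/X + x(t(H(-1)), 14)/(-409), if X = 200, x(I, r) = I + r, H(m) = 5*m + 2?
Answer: 100877/81800 ≈ 1.2332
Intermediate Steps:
H(m) = 2 + 5*m
t(d) = 1/(2 + d)
253/X + x(t(H(-1)), 14)/(-409) = 253/200 + (1/(2 + (2 + 5*(-1))) + 14)/(-409) = 253*(1/200) + (1/(2 + (2 - 5)) + 14)*(-1/409) = 253/200 + (1/(2 - 3) + 14)*(-1/409) = 253/200 + (1/(-1) + 14)*(-1/409) = 253/200 + (-1 + 14)*(-1/409) = 253/200 + 13*(-1/409) = 253/200 - 13/409 = 100877/81800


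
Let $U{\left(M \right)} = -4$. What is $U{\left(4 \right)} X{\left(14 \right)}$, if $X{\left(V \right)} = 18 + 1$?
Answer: $-76$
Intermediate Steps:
$X{\left(V \right)} = 19$
$U{\left(4 \right)} X{\left(14 \right)} = \left(-4\right) 19 = -76$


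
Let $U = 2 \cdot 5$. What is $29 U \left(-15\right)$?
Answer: $-4350$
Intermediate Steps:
$U = 10$
$29 U \left(-15\right) = 29 \cdot 10 \left(-15\right) = 290 \left(-15\right) = -4350$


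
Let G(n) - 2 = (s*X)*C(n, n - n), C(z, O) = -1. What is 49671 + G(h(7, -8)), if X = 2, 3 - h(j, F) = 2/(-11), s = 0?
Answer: 49673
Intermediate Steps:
h(j, F) = 35/11 (h(j, F) = 3 - 2/(-11) = 3 - 2*(-1)/11 = 3 - 1*(-2/11) = 3 + 2/11 = 35/11)
G(n) = 2 (G(n) = 2 + (0*2)*(-1) = 2 + 0*(-1) = 2 + 0 = 2)
49671 + G(h(7, -8)) = 49671 + 2 = 49673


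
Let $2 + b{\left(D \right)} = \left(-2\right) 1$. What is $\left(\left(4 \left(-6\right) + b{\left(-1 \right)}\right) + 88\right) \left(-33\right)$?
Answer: $-1980$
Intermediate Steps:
$b{\left(D \right)} = -4$ ($b{\left(D \right)} = -2 - 2 = -4$)
$\left(\left(4 \left(-6\right) + b{\left(-1 \right)}\right) + 88\right) \left(-33\right) = \left(\left(4 \left(-6\right) - 4\right) + 88\right) \left(-33\right) = \left(\left(-24 - 4\right) + 88\right) \left(-33\right) = \left(-28 + 88\right) \left(-33\right) = 60 \left(-33\right) = -1980$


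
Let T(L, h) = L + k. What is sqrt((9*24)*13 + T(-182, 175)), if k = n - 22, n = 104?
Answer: 2*sqrt(677) ≈ 52.038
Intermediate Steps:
k = 82 (k = 104 - 22 = 82)
T(L, h) = 82 + L (T(L, h) = L + 82 = 82 + L)
sqrt((9*24)*13 + T(-182, 175)) = sqrt((9*24)*13 + (82 - 182)) = sqrt(216*13 - 100) = sqrt(2808 - 100) = sqrt(2708) = 2*sqrt(677)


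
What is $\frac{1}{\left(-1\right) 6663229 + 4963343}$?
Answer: $- \frac{1}{1699886} \approx -5.8827 \cdot 10^{-7}$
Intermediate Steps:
$\frac{1}{\left(-1\right) 6663229 + 4963343} = \frac{1}{-6663229 + 4963343} = \frac{1}{-1699886} = - \frac{1}{1699886}$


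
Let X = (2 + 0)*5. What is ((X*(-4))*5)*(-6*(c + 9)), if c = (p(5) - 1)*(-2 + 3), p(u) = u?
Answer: 15600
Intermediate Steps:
X = 10 (X = 2*5 = 10)
c = 4 (c = (5 - 1)*(-2 + 3) = 4*1 = 4)
((X*(-4))*5)*(-6*(c + 9)) = ((10*(-4))*5)*(-6*(4 + 9)) = (-40*5)*(-6*13) = -200*(-78) = 15600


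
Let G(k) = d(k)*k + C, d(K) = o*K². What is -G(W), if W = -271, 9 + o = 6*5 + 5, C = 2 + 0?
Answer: 517465284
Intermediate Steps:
C = 2
o = 26 (o = -9 + (6*5 + 5) = -9 + (30 + 5) = -9 + 35 = 26)
d(K) = 26*K²
G(k) = 2 + 26*k³ (G(k) = (26*k²)*k + 2 = 26*k³ + 2 = 2 + 26*k³)
-G(W) = -(2 + 26*(-271)³) = -(2 + 26*(-19902511)) = -(2 - 517465286) = -1*(-517465284) = 517465284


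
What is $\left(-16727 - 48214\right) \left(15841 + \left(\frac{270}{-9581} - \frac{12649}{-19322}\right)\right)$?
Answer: $- \frac{190450298819105631}{185124082} \approx -1.0288 \cdot 10^{9}$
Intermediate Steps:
$\left(-16727 - 48214\right) \left(15841 + \left(\frac{270}{-9581} - \frac{12649}{-19322}\right)\right) = - 64941 \left(15841 + \left(270 \left(- \frac{1}{9581}\right) - - \frac{12649}{19322}\right)\right) = - 64941 \left(15841 + \left(- \frac{270}{9581} + \frac{12649}{19322}\right)\right) = - 64941 \left(15841 + \frac{115973129}{185124082}\right) = \left(-64941\right) \frac{2932666556091}{185124082} = - \frac{190450298819105631}{185124082}$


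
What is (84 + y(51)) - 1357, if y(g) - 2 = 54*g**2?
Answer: 139183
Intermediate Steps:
y(g) = 2 + 54*g**2
(84 + y(51)) - 1357 = (84 + (2 + 54*51**2)) - 1357 = (84 + (2 + 54*2601)) - 1357 = (84 + (2 + 140454)) - 1357 = (84 + 140456) - 1357 = 140540 - 1357 = 139183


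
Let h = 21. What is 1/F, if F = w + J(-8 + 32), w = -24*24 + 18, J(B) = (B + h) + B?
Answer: -1/489 ≈ -0.0020450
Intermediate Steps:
J(B) = 21 + 2*B (J(B) = (B + 21) + B = (21 + B) + B = 21 + 2*B)
w = -558 (w = -576 + 18 = -558)
F = -489 (F = -558 + (21 + 2*(-8 + 32)) = -558 + (21 + 2*24) = -558 + (21 + 48) = -558 + 69 = -489)
1/F = 1/(-489) = -1/489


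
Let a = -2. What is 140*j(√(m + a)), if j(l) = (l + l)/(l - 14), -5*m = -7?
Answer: 280*√15/(√15 + 70*I) ≈ 0.85453 - 15.445*I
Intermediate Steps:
m = 7/5 (m = -⅕*(-7) = 7/5 ≈ 1.4000)
j(l) = 2*l/(-14 + l) (j(l) = (2*l)/(-14 + l) = 2*l/(-14 + l))
140*j(√(m + a)) = 140*(2*√(7/5 - 2)/(-14 + √(7/5 - 2))) = 140*(2*√(-⅗)/(-14 + √(-⅗))) = 140*(2*(I*√15/5)/(-14 + I*√15/5)) = 140*(2*I*√15/(5*(-14 + I*√15/5))) = 56*I*√15/(-14 + I*√15/5)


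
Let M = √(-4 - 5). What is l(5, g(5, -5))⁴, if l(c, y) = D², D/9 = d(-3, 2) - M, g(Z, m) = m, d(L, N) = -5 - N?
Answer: -484822476793584 - 47440930279680*I ≈ -4.8482e+14 - 4.7441e+13*I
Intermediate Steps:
M = 3*I (M = √(-9) = 3*I ≈ 3.0*I)
D = -63 - 27*I (D = 9*((-5 - 1*2) - 3*I) = 9*((-5 - 2) - 3*I) = 9*(-7 - 3*I) = -63 - 27*I ≈ -63.0 - 27.0*I)
l(c, y) = (-63 - 27*I)²
l(5, g(5, -5))⁴ = (3240 + 3402*I)⁴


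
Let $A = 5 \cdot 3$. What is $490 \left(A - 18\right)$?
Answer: $-1470$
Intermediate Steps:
$A = 15$
$490 \left(A - 18\right) = 490 \left(15 - 18\right) = 490 \left(-3\right) = -1470$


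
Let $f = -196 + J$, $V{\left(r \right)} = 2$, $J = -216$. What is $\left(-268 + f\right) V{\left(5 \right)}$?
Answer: $-1360$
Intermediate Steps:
$f = -412$ ($f = -196 - 216 = -412$)
$\left(-268 + f\right) V{\left(5 \right)} = \left(-268 - 412\right) 2 = \left(-680\right) 2 = -1360$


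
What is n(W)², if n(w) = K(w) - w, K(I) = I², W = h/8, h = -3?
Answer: 1089/4096 ≈ 0.26587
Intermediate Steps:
W = -3/8 ≈ -0.37500
n(w) = w² - w
n(W)² = (-3*(-1 - 3/8)/8)² = (-3/8*(-11/8))² = (33/64)² = 1089/4096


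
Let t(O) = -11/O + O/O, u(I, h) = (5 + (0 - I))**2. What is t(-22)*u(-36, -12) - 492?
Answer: 4059/2 ≈ 2029.5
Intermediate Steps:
u(I, h) = (5 - I)**2
t(O) = 1 - 11/O (t(O) = -11/O + 1 = 1 - 11/O)
t(-22)*u(-36, -12) - 492 = ((-11 - 22)/(-22))*(-5 - 36)**2 - 492 = -1/22*(-33)*(-41)**2 - 492 = (3/2)*1681 - 492 = 5043/2 - 492 = 4059/2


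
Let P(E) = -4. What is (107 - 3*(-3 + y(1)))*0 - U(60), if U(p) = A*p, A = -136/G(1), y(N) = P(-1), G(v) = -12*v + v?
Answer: -8160/11 ≈ -741.82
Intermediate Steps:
G(v) = -11*v
y(N) = -4
A = 136/11 (A = -136/((-11*1)) = -136/(-11) = -136*(-1/11) = 136/11 ≈ 12.364)
U(p) = 136*p/11
(107 - 3*(-3 + y(1)))*0 - U(60) = (107 - 3*(-3 - 4))*0 - 136*60/11 = (107 - 3*(-7))*0 - 1*8160/11 = (107 + 21)*0 - 8160/11 = 128*0 - 8160/11 = 0 - 8160/11 = -8160/11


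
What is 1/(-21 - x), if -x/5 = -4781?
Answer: -1/23926 ≈ -4.1796e-5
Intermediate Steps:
x = 23905 (x = -5*(-4781) = 23905)
1/(-21 - x) = 1/(-21 - 1*23905) = 1/(-21 - 23905) = 1/(-23926) = -1/23926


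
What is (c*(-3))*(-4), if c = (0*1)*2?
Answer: 0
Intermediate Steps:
c = 0 (c = 0*2 = 0)
(c*(-3))*(-4) = (0*(-3))*(-4) = 0*(-4) = 0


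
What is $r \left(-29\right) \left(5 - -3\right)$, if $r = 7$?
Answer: $-1624$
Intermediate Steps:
$r \left(-29\right) \left(5 - -3\right) = 7 \left(-29\right) \left(5 - -3\right) = - 203 \left(5 + 3\right) = \left(-203\right) 8 = -1624$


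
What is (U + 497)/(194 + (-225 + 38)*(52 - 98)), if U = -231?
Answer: 133/4398 ≈ 0.030241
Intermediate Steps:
(U + 497)/(194 + (-225 + 38)*(52 - 98)) = (-231 + 497)/(194 + (-225 + 38)*(52 - 98)) = 266/(194 - 187*(-46)) = 266/(194 + 8602) = 266/8796 = 266*(1/8796) = 133/4398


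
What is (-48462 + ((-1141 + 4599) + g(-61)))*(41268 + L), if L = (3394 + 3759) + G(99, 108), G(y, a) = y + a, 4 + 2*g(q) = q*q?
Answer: -2098079374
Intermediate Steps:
g(q) = -2 + q**2/2 (g(q) = -2 + (q*q)/2 = -2 + q**2/2)
G(y, a) = a + y
L = 7360 (L = (3394 + 3759) + (108 + 99) = 7153 + 207 = 7360)
(-48462 + ((-1141 + 4599) + g(-61)))*(41268 + L) = (-48462 + ((-1141 + 4599) + (-2 + (1/2)*(-61)**2)))*(41268 + 7360) = (-48462 + (3458 + (-2 + (1/2)*3721)))*48628 = (-48462 + (3458 + (-2 + 3721/2)))*48628 = (-48462 + (3458 + 3717/2))*48628 = (-48462 + 10633/2)*48628 = -86291/2*48628 = -2098079374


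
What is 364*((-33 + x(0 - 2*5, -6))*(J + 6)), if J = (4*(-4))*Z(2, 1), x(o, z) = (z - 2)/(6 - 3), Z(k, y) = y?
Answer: 389480/3 ≈ 1.2983e+5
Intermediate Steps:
x(o, z) = -⅔ + z/3 (x(o, z) = (-2 + z)/3 = (-2 + z)*(⅓) = -⅔ + z/3)
J = -16 (J = (4*(-4))*1 = -16*1 = -16)
364*((-33 + x(0 - 2*5, -6))*(J + 6)) = 364*((-33 + (-⅔ + (⅓)*(-6)))*(-16 + 6)) = 364*((-33 + (-⅔ - 2))*(-10)) = 364*((-33 - 8/3)*(-10)) = 364*(-107/3*(-10)) = 364*(1070/3) = 389480/3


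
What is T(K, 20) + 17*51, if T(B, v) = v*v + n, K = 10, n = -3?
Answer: 1264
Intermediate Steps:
T(B, v) = -3 + v² (T(B, v) = v*v - 3 = v² - 3 = -3 + v²)
T(K, 20) + 17*51 = (-3 + 20²) + 17*51 = (-3 + 400) + 867 = 397 + 867 = 1264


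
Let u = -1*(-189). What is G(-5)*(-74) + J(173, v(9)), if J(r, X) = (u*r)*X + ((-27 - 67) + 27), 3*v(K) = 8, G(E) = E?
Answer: 87495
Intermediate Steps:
v(K) = 8/3 (v(K) = (⅓)*8 = 8/3)
u = 189
J(r, X) = -67 + 189*X*r (J(r, X) = (189*r)*X + ((-27 - 67) + 27) = 189*X*r + (-94 + 27) = 189*X*r - 67 = -67 + 189*X*r)
G(-5)*(-74) + J(173, v(9)) = -5*(-74) + (-67 + 189*(8/3)*173) = 370 + (-67 + 87192) = 370 + 87125 = 87495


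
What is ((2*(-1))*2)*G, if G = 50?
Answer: -200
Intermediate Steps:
((2*(-1))*2)*G = ((2*(-1))*2)*50 = -2*2*50 = -4*50 = -200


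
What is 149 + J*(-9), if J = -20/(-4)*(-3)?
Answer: 284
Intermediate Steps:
J = -15 (J = -20*(-1)/4*(-3) = -4*(-5/4)*(-3) = 5*(-3) = -15)
149 + J*(-9) = 149 - 15*(-9) = 149 + 135 = 284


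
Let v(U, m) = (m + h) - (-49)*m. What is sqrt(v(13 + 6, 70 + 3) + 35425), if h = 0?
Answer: 5*sqrt(1563) ≈ 197.67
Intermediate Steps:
v(U, m) = 50*m (v(U, m) = (m + 0) - (-49)*m = m + 49*m = 50*m)
sqrt(v(13 + 6, 70 + 3) + 35425) = sqrt(50*(70 + 3) + 35425) = sqrt(50*73 + 35425) = sqrt(3650 + 35425) = sqrt(39075) = 5*sqrt(1563)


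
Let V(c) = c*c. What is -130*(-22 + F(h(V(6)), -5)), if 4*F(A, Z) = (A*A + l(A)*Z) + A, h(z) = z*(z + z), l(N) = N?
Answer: -218010260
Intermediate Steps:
V(c) = c²
h(z) = 2*z² (h(z) = z*(2*z) = 2*z²)
F(A, Z) = A/4 + A²/4 + A*Z/4 (F(A, Z) = ((A*A + A*Z) + A)/4 = ((A² + A*Z) + A)/4 = (A + A² + A*Z)/4 = A/4 + A²/4 + A*Z/4)
-130*(-22 + F(h(V(6)), -5)) = -130*(-22 + (2*(6²)²)*(1 + 2*(6²)² - 5)/4) = -130*(-22 + (2*36²)*(1 + 2*36² - 5)/4) = -130*(-22 + (2*1296)*(1 + 2*1296 - 5)/4) = -130*(-22 + (¼)*2592*(1 + 2592 - 5)) = -130*(-22 + (¼)*2592*2588) = -130*(-22 + 1677024) = -130*1677002 = -218010260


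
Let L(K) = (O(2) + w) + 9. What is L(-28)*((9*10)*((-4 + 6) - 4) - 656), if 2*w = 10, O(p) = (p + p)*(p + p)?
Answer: -25080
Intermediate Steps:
O(p) = 4*p**2 (O(p) = (2*p)*(2*p) = 4*p**2)
w = 5 (w = (1/2)*10 = 5)
L(K) = 30 (L(K) = (4*2**2 + 5) + 9 = (4*4 + 5) + 9 = (16 + 5) + 9 = 21 + 9 = 30)
L(-28)*((9*10)*((-4 + 6) - 4) - 656) = 30*((9*10)*((-4 + 6) - 4) - 656) = 30*(90*(2 - 4) - 656) = 30*(90*(-2) - 656) = 30*(-180 - 656) = 30*(-836) = -25080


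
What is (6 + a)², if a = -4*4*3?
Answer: 1764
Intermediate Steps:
a = -48 (a = -16*3 = -48)
(6 + a)² = (6 - 48)² = (-42)² = 1764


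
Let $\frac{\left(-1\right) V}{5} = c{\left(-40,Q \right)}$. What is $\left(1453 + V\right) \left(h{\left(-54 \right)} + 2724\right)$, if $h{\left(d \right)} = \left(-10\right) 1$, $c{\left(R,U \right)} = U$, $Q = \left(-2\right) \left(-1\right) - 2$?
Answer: $3943442$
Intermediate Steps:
$Q = 0$ ($Q = 2 - 2 = 0$)
$h{\left(d \right)} = -10$
$V = 0$ ($V = \left(-5\right) 0 = 0$)
$\left(1453 + V\right) \left(h{\left(-54 \right)} + 2724\right) = \left(1453 + 0\right) \left(-10 + 2724\right) = 1453 \cdot 2714 = 3943442$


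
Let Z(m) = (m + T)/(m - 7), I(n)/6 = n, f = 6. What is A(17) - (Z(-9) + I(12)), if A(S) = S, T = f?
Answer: -883/16 ≈ -55.188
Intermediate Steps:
I(n) = 6*n
T = 6
Z(m) = (6 + m)/(-7 + m) (Z(m) = (m + 6)/(m - 7) = (6 + m)/(-7 + m))
A(17) - (Z(-9) + I(12)) = 17 - ((6 - 9)/(-7 - 9) + 6*12) = 17 - (-3/(-16) + 72) = 17 - (-1/16*(-3) + 72) = 17 - (3/16 + 72) = 17 - 1*1155/16 = 17 - 1155/16 = -883/16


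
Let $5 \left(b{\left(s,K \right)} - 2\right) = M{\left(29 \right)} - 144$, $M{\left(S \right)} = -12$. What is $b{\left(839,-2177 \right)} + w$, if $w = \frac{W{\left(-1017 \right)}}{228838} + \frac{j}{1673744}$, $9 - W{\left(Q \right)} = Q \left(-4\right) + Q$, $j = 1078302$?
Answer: $- \frac{13678011195943}{478770286840} \approx -28.569$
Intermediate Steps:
$W{\left(Q \right)} = 9 + 3 Q$ ($W{\left(Q \right)} = 9 - \left(Q \left(-4\right) + Q\right) = 9 - \left(- 4 Q + Q\right) = 9 - - 3 Q = 9 + 3 Q$)
$b{\left(s,K \right)} = - \frac{146}{5}$ ($b{\left(s,K \right)} = 2 + \frac{-12 - 144}{5} = 2 + \frac{1}{5} \left(-156\right) = 2 - \frac{156}{5} = - \frac{146}{5}$)
$w = \frac{60416235957}{95754057368}$ ($w = \frac{9 + 3 \left(-1017\right)}{228838} + \frac{1078302}{1673744} = \left(9 - 3051\right) \frac{1}{228838} + 1078302 \cdot \frac{1}{1673744} = \left(-3042\right) \frac{1}{228838} + \frac{539151}{836872} = - \frac{1521}{114419} + \frac{539151}{836872} = \frac{60416235957}{95754057368} \approx 0.63095$)
$b{\left(839,-2177 \right)} + w = - \frac{146}{5} + \frac{60416235957}{95754057368} = - \frac{13678011195943}{478770286840}$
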